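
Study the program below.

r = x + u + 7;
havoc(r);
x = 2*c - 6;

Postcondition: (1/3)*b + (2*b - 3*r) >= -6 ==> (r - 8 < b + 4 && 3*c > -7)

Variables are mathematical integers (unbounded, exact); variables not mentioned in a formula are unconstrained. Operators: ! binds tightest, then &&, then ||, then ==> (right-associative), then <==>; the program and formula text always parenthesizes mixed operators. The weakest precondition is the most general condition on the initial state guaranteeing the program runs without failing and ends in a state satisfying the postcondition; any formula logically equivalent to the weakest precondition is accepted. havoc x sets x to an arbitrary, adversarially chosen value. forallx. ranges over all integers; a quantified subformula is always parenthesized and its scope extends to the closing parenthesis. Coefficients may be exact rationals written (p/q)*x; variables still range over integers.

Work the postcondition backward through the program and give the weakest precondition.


Working backward. After the program, the postcondition (1/3)*b + (2*b - 3*r) >= -6 ==> (r - 8 < b + 4 && 3*c > -7) must hold; in canonical form it is (7/3)*b >= 3*r - 6 ==> (r < b + 12 && 3*c > -7).
Before x := 2*c - 6: (7/3)*b >= 3*r - 6 ==> (r < b + 12 && 3*c > -7)
Before havoc r: forall r_1. ((7/3)*b >= 3*r_1 - 6 ==> (r_1 < b + 12 && 3*c > -7))
Before r := x + u + 7: forall r_1. ((7/3)*b >= 3*r_1 - 6 ==> (r_1 < b + 12 && 3*c > -7))
Answer: WP = forall r_1. ((7/3)*b >= 3*r_1 - 6 ==> (r_1 < b + 12 && 3*c > -7))


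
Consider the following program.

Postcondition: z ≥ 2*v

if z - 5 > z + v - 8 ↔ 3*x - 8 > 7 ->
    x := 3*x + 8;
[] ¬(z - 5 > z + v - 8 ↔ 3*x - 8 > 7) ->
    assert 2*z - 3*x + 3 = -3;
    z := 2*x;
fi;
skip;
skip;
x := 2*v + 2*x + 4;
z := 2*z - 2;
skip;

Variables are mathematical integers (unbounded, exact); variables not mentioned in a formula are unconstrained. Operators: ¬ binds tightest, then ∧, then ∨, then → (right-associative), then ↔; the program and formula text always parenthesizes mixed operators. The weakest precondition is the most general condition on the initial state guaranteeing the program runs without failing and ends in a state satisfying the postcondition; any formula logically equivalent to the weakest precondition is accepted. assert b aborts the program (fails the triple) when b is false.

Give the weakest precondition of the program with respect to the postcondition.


Working backward. After the program, z ≥ 2*v must hold.
Before skip: z ≥ 2*v
Before z := 2*z - 2: 2*z ≥ 2*v + 2
Before x := 2*v + 2*x + 4: 2*z ≥ 2*v + 2
Before skip: 2*z ≥ 2*v + 2
Before skip: 2*z ≥ 2*v + 2
Then branch requires 2*z ≥ 2*v + 2; else branch requires 2*z = 3*x - 6 ∧ 4*x ≥ 2*v + 2.
Before the if: ((v < 3 ↔ 3*x > 15) → 2*z ≥ 2*v + 2) ∧ ((¬(v < 3 ↔ 3*x > 15)) → (2*z = 3*x - 6 ∧ 4*x ≥ 2*v + 2))
Answer: WP = ((v < 3 ↔ 3*x > 15) → 2*z ≥ 2*v + 2) ∧ ((¬(v < 3 ↔ 3*x > 15)) → (2*z = 3*x - 6 ∧ 4*x ≥ 2*v + 2))


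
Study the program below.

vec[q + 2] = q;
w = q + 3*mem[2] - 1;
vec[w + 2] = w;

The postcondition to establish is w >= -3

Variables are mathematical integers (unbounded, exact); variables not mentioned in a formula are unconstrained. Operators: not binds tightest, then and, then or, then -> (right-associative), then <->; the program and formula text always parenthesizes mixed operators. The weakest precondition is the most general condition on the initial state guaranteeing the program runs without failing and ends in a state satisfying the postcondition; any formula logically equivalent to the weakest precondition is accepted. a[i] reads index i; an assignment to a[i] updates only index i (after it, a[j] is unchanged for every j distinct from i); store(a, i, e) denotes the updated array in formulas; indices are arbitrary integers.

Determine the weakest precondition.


Working backward. After the program, w >= -3 must hold.
Before vec[w + 2] := w: w >= -3
Before w := q + 3*mem[2] - 1: 3*mem[2] + q >= -2
Before vec[q + 2] := q: 3*mem[2] + q >= -2
Answer: WP = 3*mem[2] + q >= -2


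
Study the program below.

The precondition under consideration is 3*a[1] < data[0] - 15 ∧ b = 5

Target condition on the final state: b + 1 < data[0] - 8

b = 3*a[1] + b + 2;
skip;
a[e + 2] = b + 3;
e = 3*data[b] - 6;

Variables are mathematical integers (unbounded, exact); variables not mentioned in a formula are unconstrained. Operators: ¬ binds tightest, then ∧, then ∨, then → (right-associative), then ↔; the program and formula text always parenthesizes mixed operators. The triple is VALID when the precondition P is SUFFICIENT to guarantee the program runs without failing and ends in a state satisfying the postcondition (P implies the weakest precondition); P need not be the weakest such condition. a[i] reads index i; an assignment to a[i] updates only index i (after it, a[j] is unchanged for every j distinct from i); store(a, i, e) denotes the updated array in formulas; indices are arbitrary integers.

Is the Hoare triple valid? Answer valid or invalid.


Working backward. After the program, the postcondition b + 1 < data[0] - 8 must hold; in canonical form it is b < data[0] - 9.
Before e := 3*data[b] - 6: b < data[0] - 9
Before a[e + 2] := b + 3: b < data[0] - 9
Before skip: b < data[0] - 9
Before b := 3*a[1] + b + 2: 3*a[1] + b < data[0] - 11
The weakest precondition is 3*a[1] + b < data[0] - 11.
Check whether 3*a[1] < data[0] - 15 ∧ b = 5 implies it.
Countermodel: at the initial state a = {[0] = -5, [1] = -5, elsewhere -5}, b = 5, data = {[0] = 1, [1] = 1, elsewhere 1}, the precondition holds but the weakest precondition fails.
Answer: invalid


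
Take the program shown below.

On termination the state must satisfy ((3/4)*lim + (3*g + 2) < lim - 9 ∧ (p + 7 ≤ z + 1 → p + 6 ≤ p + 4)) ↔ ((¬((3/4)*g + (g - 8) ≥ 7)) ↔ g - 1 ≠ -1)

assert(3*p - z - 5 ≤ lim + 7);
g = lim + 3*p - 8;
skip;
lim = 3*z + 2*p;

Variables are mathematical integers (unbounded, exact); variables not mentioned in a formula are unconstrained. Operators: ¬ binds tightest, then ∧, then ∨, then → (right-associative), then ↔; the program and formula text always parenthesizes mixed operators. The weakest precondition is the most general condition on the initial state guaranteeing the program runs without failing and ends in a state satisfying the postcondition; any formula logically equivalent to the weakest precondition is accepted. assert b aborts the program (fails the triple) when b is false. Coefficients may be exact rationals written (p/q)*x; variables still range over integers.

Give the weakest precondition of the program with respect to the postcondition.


Working backward. After the program, the postcondition ((3/4)*lim + (3*g + 2) < lim - 9 ∧ (p + 7 ≤ z + 1 → p + 6 ≤ p + 4)) ↔ ((¬((3/4)*g + (g - 8) ≥ 7)) ↔ g - 1 ≠ -1) must hold; in canonical form it is (3*g < (1/4)*lim - 11 ∧ (¬(p ≤ z - 6))) ↔ ((¬((7/4)*g ≥ 15)) ↔ g ≠ 0).
Before lim := 3*z + 2*p: (3*g < (1/2)*p + (3/4)*z - 11 ∧ (¬(p ≤ z - 6))) ↔ ((¬((7/4)*g ≥ 15)) ↔ g ≠ 0)
Before skip: (3*g < (1/2)*p + (3/4)*z - 11 ∧ (¬(p ≤ z - 6))) ↔ ((¬((7/4)*g ≥ 15)) ↔ g ≠ 0)
Before g := lim + 3*p - 8: (3*lim + (17/2)*p < (3/4)*z + 13 ∧ (¬(p ≤ z - 6))) ↔ ((¬((7/4)*lim + (21/4)*p ≥ 29)) ↔ lim + 3*p ≠ 8)
Before assert 3*p - z - 5 ≤ lim + 7: 3*p ≤ lim + z + 12 ∧ ((3*lim + (17/2)*p < (3/4)*z + 13 ∧ (¬(p ≤ z - 6))) ↔ ((¬((7/4)*lim + (21/4)*p ≥ 29)) ↔ lim + 3*p ≠ 8))
Answer: WP = 3*p ≤ lim + z + 12 ∧ ((3*lim + (17/2)*p < (3/4)*z + 13 ∧ (¬(p ≤ z - 6))) ↔ ((¬((7/4)*lim + (21/4)*p ≥ 29)) ↔ lim + 3*p ≠ 8))


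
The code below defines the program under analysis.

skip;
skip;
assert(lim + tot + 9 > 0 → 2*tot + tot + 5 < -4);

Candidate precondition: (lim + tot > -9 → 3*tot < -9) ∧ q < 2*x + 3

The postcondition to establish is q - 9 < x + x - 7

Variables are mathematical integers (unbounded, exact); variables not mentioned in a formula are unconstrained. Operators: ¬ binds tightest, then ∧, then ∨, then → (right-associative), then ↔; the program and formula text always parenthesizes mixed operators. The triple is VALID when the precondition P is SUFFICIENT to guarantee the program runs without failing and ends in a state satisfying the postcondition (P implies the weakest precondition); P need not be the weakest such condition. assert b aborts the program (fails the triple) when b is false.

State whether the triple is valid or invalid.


Working backward. After the program, the postcondition q - 9 < x + x - 7 must hold; in canonical form it is q < 2*x + 2.
Before assert lim + tot + 9 > 0 → 2*tot + tot + 5 < -4: (lim + tot > -9 → 3*tot < -9) ∧ q < 2*x + 2
Before skip: (lim + tot > -9 → 3*tot < -9) ∧ q < 2*x + 2
Before skip: (lim + tot > -9 → 3*tot < -9) ∧ q < 2*x + 2
The weakest precondition is (lim + tot > -9 → 3*tot < -9) ∧ q < 2*x + 2.
Check whether (lim + tot > -9 → 3*tot < -9) ∧ q < 2*x + 3 implies it.
Countermodel: at the initial state lim = -6, q = 2, tot = -3, x = 0, the precondition holds but the weakest precondition fails.
Answer: invalid


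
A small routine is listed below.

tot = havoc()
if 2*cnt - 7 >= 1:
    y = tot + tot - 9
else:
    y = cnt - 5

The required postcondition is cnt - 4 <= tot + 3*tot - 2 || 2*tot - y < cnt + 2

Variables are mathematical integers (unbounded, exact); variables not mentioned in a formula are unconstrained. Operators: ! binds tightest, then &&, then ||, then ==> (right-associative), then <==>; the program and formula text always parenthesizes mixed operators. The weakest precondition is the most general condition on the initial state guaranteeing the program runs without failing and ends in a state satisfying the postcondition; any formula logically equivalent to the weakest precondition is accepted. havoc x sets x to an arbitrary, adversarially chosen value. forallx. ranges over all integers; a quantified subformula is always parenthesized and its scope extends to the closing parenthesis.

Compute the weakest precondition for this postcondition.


Working backward. After the program, the postcondition cnt - 4 <= tot + 3*tot - 2 || 2*tot - y < cnt + 2 must hold; in canonical form it is cnt <= 4*tot + 2 || 2*tot < cnt + y + 2.
Then branch requires cnt <= 4*tot + 2 || cnt > 7; else branch requires cnt <= 4*tot + 2 || 2*tot < 2*cnt - 3.
Before the if: (2*cnt >= 8 ==> (cnt <= 4*tot + 2 || cnt > 7)) && ((!(2*cnt >= 8)) ==> (cnt <= 4*tot + 2 || 2*tot < 2*cnt - 3))
Before havoc tot: forall tot_1. ((2*cnt >= 8 ==> (cnt <= 4*tot_1 + 2 || cnt > 7)) && ((!(2*cnt >= 8)) ==> (cnt <= 4*tot_1 + 2 || 2*tot_1 < 2*cnt - 3)))
Answer: WP = forall tot_1. ((2*cnt >= 8 ==> (cnt <= 4*tot_1 + 2 || cnt > 7)) && ((!(2*cnt >= 8)) ==> (cnt <= 4*tot_1 + 2 || 2*tot_1 < 2*cnt - 3)))


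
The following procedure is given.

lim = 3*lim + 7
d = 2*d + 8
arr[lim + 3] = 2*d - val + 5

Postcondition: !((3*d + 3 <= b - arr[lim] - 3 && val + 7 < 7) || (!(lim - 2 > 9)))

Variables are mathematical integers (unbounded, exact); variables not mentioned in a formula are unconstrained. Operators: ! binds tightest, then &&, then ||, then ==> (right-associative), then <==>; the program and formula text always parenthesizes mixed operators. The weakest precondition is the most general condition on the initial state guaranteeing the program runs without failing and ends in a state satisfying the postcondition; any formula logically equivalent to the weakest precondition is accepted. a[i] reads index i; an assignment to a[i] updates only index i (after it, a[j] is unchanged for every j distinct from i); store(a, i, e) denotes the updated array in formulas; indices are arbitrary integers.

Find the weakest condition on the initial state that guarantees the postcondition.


Working backward. After the program, the postcondition !((3*d + 3 <= b - arr[lim] - 3 && val + 7 < 7) || (!(lim - 2 > 9))) must hold; in canonical form it is !((arr[lim] + 3*d <= b - 6 && val < 0) || (!(lim > 11))).
Before arr[lim + 3] := 2*d - val + 5: !((store(arr, lim + 3, 2*d - val + 5)[lim] + 3*d <= b - 6 && val < 0) || (!(lim > 11)))
Before d := 2*d + 8: !((store(arr, lim + 3, 4*d - val + 21)[lim] + 6*d <= b - 30 && val < 0) || (!(lim > 11)))
Before lim := 3*lim + 7: !((store(arr, 3*lim + 10, 4*d - val + 21)[3*lim + 7] + 6*d <= b - 30 && val < 0) || (!(3*lim > 4)))
Answer: WP = !((store(arr, 3*lim + 10, 4*d - val + 21)[3*lim + 7] + 6*d <= b - 30 && val < 0) || (!(3*lim > 4)))


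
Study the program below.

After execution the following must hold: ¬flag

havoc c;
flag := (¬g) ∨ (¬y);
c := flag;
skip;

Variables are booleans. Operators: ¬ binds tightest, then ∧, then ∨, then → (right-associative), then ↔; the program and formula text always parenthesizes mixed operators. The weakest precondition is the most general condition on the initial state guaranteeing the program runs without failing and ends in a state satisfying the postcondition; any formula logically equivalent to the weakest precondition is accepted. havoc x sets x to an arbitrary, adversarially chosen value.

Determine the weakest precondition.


Working backward. After the program, ¬flag must hold.
Before skip: ¬flag
Before c := flag: ¬flag
Before flag := (¬g) ∨ (¬y): ¬((¬g) ∨ (¬y))
Before havoc c: ¬((¬g) ∨ (¬y))
Answer: WP = ¬((¬g) ∨ (¬y))


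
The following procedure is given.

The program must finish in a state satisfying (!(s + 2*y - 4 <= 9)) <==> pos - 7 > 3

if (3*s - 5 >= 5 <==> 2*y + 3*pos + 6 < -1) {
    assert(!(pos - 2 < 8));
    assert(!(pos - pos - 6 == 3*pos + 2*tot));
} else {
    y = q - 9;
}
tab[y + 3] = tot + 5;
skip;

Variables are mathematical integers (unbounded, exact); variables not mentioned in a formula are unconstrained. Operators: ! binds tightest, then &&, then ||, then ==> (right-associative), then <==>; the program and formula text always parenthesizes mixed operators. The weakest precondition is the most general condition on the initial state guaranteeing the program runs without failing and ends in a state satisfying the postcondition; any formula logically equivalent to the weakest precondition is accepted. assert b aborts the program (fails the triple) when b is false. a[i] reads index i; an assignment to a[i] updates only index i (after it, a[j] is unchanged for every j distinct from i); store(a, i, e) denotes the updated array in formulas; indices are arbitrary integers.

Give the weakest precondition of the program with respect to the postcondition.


Working backward. After the program, the postcondition (!(s + 2*y - 4 <= 9)) <==> pos - 7 > 3 must hold; in canonical form it is (!(s + 2*y <= 13)) <==> pos > 10.
Before skip: (!(s + 2*y <= 13)) <==> pos > 10
Before tab[y + 3] := tot + 5: (!(s + 2*y <= 13)) <==> pos > 10
Then branch requires (!(pos < 10)) && (!(3*pos + 2*tot == -6)) && ((!(s + 2*y <= 13)) <==> pos > 10); else branch requires (!(2*q + s <= 31)) <==> pos > 10.
Before the if: ((3*s >= 10 <==> 3*pos + 2*y < -7) ==> ((!(pos < 10)) && (!(3*pos + 2*tot == -6)) && ((!(s + 2*y <= 13)) <==> pos > 10))) && ((!(3*s >= 10 <==> 3*pos + 2*y < -7)) ==> ((!(2*q + s <= 31)) <==> pos > 10))
Answer: WP = ((3*s >= 10 <==> 3*pos + 2*y < -7) ==> ((!(pos < 10)) && (!(3*pos + 2*tot == -6)) && ((!(s + 2*y <= 13)) <==> pos > 10))) && ((!(3*s >= 10 <==> 3*pos + 2*y < -7)) ==> ((!(2*q + s <= 31)) <==> pos > 10))


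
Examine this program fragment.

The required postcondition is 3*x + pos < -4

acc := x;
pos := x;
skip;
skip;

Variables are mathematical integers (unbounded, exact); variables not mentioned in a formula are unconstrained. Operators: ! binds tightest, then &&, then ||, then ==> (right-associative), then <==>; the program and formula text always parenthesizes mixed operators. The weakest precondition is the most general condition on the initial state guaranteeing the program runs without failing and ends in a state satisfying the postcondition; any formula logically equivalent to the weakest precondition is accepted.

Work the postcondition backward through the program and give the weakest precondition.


Working backward. After the program, the postcondition 3*x + pos < -4 must hold; in canonical form it is pos + 3*x < -4.
Before skip: pos + 3*x < -4
Before skip: pos + 3*x < -4
Before pos := x: 4*x < -4
Before acc := x: 4*x < -4
Answer: WP = 4*x < -4


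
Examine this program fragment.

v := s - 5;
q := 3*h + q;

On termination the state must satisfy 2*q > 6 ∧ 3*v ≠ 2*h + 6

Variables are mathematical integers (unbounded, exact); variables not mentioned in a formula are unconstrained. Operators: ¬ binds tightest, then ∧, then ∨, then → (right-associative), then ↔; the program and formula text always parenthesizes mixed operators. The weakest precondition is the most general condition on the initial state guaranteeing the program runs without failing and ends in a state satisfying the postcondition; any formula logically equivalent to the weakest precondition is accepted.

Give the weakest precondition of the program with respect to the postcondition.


Working backward. After the program, 2*q > 6 ∧ 3*v ≠ 2*h + 6 must hold.
Before q := 3*h + q: 6*h + 2*q > 6 ∧ 3*v ≠ 2*h + 6
Before v := s - 5: 6*h + 2*q > 6 ∧ 3*s ≠ 2*h + 21
Answer: WP = 6*h + 2*q > 6 ∧ 3*s ≠ 2*h + 21


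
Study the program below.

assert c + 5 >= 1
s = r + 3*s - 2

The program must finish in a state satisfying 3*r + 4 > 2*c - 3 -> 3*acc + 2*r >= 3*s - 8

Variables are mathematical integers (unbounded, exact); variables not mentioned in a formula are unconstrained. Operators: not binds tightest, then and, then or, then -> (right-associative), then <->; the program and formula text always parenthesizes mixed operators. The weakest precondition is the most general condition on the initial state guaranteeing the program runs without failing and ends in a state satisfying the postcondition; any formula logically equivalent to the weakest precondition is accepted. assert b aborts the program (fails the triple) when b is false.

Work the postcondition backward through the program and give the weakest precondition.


Working backward. After the program, the postcondition 3*r + 4 > 2*c - 3 -> 3*acc + 2*r >= 3*s - 8 must hold; in canonical form it is 3*r > 2*c - 7 -> 3*acc + 2*r >= 3*s - 8.
Before s := r + 3*s - 2: 3*r > 2*c - 7 -> 3*acc >= r + 9*s - 14
Before assert c + 5 >= 1: c >= -4 and (3*r > 2*c - 7 -> 3*acc >= r + 9*s - 14)
Answer: WP = c >= -4 and (3*r > 2*c - 7 -> 3*acc >= r + 9*s - 14)


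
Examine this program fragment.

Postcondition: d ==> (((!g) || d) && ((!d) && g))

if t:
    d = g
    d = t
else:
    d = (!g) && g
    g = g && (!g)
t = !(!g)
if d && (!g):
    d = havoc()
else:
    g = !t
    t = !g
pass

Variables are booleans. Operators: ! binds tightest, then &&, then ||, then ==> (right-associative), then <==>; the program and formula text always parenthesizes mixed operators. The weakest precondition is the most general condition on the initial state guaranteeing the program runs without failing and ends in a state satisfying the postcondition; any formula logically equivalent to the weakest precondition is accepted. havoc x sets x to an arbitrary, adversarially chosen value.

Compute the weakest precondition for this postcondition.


Working backward. After the program, the postcondition d ==> (((!g) || d) && ((!d) && g)) must hold; in canonical form it is d ==> (((!g) || d) && (!d) && g).
Before skip: d ==> (((!g) || d) && (!d) && g)
Then branch requires false; else branch requires d ==> ((t || d) && (!d) && (!t)).
Before the if: (!(d && (!g))) && ((!(d && (!g))) ==> (d ==> ((t || d) && (!d) && (!t))))
Before t := !(!g): (!(d && (!g))) && ((!(d && (!g))) ==> (d ==> ((g || d) && (!d) && (!g))))
Then branch requires (!(t && (!g))) && ((!(t && (!g))) ==> (t ==> ((g || t) && (!t) && (!g)))); else branch requires true.
Before the if: t ==> ((!(t && (!g))) && ((!(t && (!g))) ==> (t ==> ((g || t) && (!t) && (!g)))))
Answer: WP = t ==> ((!(t && (!g))) && ((!(t && (!g))) ==> (t ==> ((g || t) && (!t) && (!g)))))


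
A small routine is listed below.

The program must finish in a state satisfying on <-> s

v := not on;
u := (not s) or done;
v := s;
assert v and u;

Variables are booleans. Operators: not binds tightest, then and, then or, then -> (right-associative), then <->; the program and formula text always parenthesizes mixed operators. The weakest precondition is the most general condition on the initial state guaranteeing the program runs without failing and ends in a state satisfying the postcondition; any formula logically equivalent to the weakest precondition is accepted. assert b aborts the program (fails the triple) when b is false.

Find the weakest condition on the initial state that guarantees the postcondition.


Working backward. After the program, on <-> s must hold.
Before assert v and u: v and u and (on <-> s)
Before v := s: s and u and (on <-> s)
Before u := (not s) or done: s and ((not s) or done) and (on <-> s)
Before v := not on: s and ((not s) or done) and (on <-> s)
Answer: WP = s and ((not s) or done) and (on <-> s)


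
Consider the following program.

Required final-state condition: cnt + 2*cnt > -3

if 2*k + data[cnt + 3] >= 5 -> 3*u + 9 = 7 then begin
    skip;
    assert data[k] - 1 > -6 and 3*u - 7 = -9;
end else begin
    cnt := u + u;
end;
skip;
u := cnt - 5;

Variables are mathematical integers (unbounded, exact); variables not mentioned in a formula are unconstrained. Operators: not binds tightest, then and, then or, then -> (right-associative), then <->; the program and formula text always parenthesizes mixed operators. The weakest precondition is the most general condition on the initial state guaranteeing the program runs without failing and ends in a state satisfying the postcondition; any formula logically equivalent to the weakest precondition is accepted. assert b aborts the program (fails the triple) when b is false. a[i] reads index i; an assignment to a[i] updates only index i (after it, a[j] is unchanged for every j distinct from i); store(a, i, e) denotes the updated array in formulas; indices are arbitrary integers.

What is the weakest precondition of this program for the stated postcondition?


Working backward. After the program, the postcondition cnt + 2*cnt > -3 must hold; in canonical form it is 3*cnt > -3.
Before u := cnt - 5: 3*cnt > -3
Before skip: 3*cnt > -3
Then branch requires data[k] > -5 and 3*u = -2 and 3*cnt > -3; else branch requires 6*u > -3.
Before the if: ((data[cnt + 3] + 2*k >= 5 -> 3*u = -2) -> (data[k] > -5 and 3*u = -2 and 3*cnt > -3)) and ((not (data[cnt + 3] + 2*k >= 5 -> 3*u = -2)) -> 6*u > -3)
Answer: WP = ((data[cnt + 3] + 2*k >= 5 -> 3*u = -2) -> (data[k] > -5 and 3*u = -2 and 3*cnt > -3)) and ((not (data[cnt + 3] + 2*k >= 5 -> 3*u = -2)) -> 6*u > -3)


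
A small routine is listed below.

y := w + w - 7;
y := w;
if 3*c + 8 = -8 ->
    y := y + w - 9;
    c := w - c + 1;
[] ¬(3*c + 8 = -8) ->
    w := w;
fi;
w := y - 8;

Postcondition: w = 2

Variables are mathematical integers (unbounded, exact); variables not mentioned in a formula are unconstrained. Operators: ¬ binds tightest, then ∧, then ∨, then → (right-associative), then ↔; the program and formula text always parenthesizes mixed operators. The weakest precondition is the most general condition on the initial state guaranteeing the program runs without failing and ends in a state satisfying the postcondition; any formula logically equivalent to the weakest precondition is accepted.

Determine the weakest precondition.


Working backward. After the program, w = 2 must hold.
Before w := y - 8: y = 10
Then branch requires w + y = 19; else branch requires y = 10.
Before the if: (3*c = -16 → w + y = 19) ∧ ((¬(3*c = -16)) → y = 10)
Before y := w: (3*c = -16 → 2*w = 19) ∧ ((¬(3*c = -16)) → w = 10)
Before y := w + w - 7: (3*c = -16 → 2*w = 19) ∧ ((¬(3*c = -16)) → w = 10)
Answer: WP = (3*c = -16 → 2*w = 19) ∧ ((¬(3*c = -16)) → w = 10)


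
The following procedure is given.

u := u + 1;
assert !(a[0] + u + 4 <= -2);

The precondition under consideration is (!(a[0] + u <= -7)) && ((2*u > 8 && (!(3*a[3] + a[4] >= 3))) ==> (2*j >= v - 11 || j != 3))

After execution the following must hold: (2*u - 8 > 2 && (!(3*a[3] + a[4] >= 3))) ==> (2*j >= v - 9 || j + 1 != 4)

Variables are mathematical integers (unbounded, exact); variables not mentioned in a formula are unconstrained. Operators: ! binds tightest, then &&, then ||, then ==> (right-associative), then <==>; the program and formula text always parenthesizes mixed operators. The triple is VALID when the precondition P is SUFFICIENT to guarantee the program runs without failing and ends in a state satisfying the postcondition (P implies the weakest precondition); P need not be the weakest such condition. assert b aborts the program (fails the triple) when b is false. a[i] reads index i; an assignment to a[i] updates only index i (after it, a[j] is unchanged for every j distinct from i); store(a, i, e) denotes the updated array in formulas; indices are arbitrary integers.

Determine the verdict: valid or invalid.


Working backward. After the program, the postcondition (2*u - 8 > 2 && (!(3*a[3] + a[4] >= 3))) ==> (2*j >= v - 9 || j + 1 != 4) must hold; in canonical form it is (2*u > 10 && (!(3*a[3] + a[4] >= 3))) ==> (2*j >= v - 9 || j != 3).
Before assert !(a[0] + u + 4 <= -2): (!(a[0] + u <= -6)) && ((2*u > 10 && (!(3*a[3] + a[4] >= 3))) ==> (2*j >= v - 9 || j != 3))
Before u := u + 1: (!(a[0] + u <= -7)) && ((2*u > 8 && (!(3*a[3] + a[4] >= 3))) ==> (2*j >= v - 9 || j != 3))
The weakest precondition is (!(a[0] + u <= -7)) && ((2*u > 8 && (!(3*a[3] + a[4] >= 3))) ==> (2*j >= v - 9 || j != 3)).
Check whether (!(a[0] + u <= -7)) && ((2*u > 8 && (!(3*a[3] + a[4] >= 3))) ==> (2*j >= v - 11 || j != 3)) implies it.
Countermodel: at the initial state a = {[0] = 17422, [3] = -15215, [4] = -7040, elsewhere -15215}, j = 3, u = 5, v = 16, the precondition holds but the weakest precondition fails.
Answer: invalid


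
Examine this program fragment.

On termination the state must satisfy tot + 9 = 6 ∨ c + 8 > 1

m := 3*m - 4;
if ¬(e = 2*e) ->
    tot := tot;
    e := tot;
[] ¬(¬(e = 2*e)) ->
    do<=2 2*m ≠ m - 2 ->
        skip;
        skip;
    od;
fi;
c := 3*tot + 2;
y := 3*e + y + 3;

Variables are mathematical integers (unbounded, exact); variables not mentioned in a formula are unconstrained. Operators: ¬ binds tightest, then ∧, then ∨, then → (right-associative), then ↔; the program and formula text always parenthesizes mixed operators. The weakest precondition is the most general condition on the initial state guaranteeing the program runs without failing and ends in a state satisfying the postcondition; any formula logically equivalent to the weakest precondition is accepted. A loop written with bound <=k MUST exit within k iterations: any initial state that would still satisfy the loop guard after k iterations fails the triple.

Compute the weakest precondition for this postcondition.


Working backward. After the program, the postcondition tot + 9 = 6 ∨ c + 8 > 1 must hold; in canonical form it is tot = -3 ∨ c > -7.
Before y := 3*e + y + 3: tot = -3 ∨ c > -7
Before c := 3*tot + 2: tot = -3 ∨ 3*tot > -9
Then branch requires tot = -3 ∨ 3*tot > -9; else branch requires (m ≠ -2 → ((m ≠ -2 → ((¬(m ≠ -2)) ∧ (tot = -3 ∨ 3*tot > -9))) ∧ ((¬(m ≠ -2)) → (tot = -3 ∨ 3*tot > -9)))) ∧ ((¬(m ≠ -2)) → (tot = -3 ∨ 3*tot > -9)).
Before the if: ((¬(e = 0)) → (tot = -3 ∨ 3*tot > -9)) ∧ (e = 0 → ((m ≠ -2 → ((m ≠ -2 → ((¬(m ≠ -2)) ∧ (tot = -3 ∨ 3*tot > -9))) ∧ ((¬(m ≠ -2)) → (tot = -3 ∨ 3*tot > -9)))) ∧ ((¬(m ≠ -2)) → (tot = -3 ∨ 3*tot > -9))))
Before m := 3*m - 4: ((¬(e = 0)) → (tot = -3 ∨ 3*tot > -9)) ∧ (e = 0 → ((3*m ≠ 2 → ((3*m ≠ 2 → ((¬(3*m ≠ 2)) ∧ (tot = -3 ∨ 3*tot > -9))) ∧ ((¬(3*m ≠ 2)) → (tot = -3 ∨ 3*tot > -9)))) ∧ ((¬(3*m ≠ 2)) → (tot = -3 ∨ 3*tot > -9))))
Answer: WP = ((¬(e = 0)) → (tot = -3 ∨ 3*tot > -9)) ∧ (e = 0 → ((3*m ≠ 2 → ((3*m ≠ 2 → ((¬(3*m ≠ 2)) ∧ (tot = -3 ∨ 3*tot > -9))) ∧ ((¬(3*m ≠ 2)) → (tot = -3 ∨ 3*tot > -9)))) ∧ ((¬(3*m ≠ 2)) → (tot = -3 ∨ 3*tot > -9))))


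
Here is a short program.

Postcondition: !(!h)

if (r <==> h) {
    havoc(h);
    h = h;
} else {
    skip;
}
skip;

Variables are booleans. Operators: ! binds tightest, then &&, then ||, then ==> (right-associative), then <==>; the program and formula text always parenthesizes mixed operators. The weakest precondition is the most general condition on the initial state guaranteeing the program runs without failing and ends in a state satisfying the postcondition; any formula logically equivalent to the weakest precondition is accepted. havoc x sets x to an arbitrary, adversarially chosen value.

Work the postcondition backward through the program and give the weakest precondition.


Working backward. After the program, the postcondition !(!h) must hold; in canonical form it is h.
Before skip: h
Then branch requires false; else branch requires h.
Before the if: (!(r <==> h)) && ((!(r <==> h)) ==> h)
Answer: WP = (!(r <==> h)) && ((!(r <==> h)) ==> h)


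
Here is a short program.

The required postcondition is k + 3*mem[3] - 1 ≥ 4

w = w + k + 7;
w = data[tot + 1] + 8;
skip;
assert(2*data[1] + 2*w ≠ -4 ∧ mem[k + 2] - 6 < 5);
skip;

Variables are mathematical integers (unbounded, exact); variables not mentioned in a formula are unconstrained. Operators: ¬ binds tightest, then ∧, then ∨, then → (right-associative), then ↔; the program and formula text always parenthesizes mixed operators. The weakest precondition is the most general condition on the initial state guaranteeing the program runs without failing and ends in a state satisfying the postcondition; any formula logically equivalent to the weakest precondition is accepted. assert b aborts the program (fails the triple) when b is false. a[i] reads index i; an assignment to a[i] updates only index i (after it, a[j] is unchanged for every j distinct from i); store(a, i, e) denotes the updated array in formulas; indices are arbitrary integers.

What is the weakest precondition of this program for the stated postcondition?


Working backward. After the program, the postcondition k + 3*mem[3] - 1 ≥ 4 must hold; in canonical form it is 3*mem[3] + k ≥ 5.
Before skip: 3*mem[3] + k ≥ 5
Before assert 2*data[1] + 2*w ≠ -4 ∧ mem[k + 2] - 6 < 5: 2*data[1] + 2*w ≠ -4 ∧ mem[k + 2] < 11 ∧ 3*mem[3] + k ≥ 5
Before skip: 2*data[1] + 2*w ≠ -4 ∧ mem[k + 2] < 11 ∧ 3*mem[3] + k ≥ 5
Before w := data[tot + 1] + 8: 2*data[tot + 1] + 2*data[1] ≠ -20 ∧ mem[k + 2] < 11 ∧ 3*mem[3] + k ≥ 5
Before w := w + k + 7: 2*data[tot + 1] + 2*data[1] ≠ -20 ∧ mem[k + 2] < 11 ∧ 3*mem[3] + k ≥ 5
Answer: WP = 2*data[tot + 1] + 2*data[1] ≠ -20 ∧ mem[k + 2] < 11 ∧ 3*mem[3] + k ≥ 5


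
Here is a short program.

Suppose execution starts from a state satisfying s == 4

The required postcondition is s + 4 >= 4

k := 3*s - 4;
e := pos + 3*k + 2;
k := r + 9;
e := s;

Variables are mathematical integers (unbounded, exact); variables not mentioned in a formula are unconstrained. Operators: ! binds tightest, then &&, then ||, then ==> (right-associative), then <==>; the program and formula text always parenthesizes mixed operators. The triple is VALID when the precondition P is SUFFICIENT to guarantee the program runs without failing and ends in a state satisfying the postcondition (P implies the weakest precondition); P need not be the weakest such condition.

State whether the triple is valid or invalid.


Working backward. After the program, the postcondition s + 4 >= 4 must hold; in canonical form it is s >= 0.
Before e := s: s >= 0
Before k := r + 9: s >= 0
Before e := pos + 3*k + 2: s >= 0
Before k := 3*s - 4: s >= 0
The weakest precondition is s >= 0.
Check whether s == 4 implies it.
Every state satisfying the precondition satisfies the weakest precondition: the implication holds.
Answer: valid


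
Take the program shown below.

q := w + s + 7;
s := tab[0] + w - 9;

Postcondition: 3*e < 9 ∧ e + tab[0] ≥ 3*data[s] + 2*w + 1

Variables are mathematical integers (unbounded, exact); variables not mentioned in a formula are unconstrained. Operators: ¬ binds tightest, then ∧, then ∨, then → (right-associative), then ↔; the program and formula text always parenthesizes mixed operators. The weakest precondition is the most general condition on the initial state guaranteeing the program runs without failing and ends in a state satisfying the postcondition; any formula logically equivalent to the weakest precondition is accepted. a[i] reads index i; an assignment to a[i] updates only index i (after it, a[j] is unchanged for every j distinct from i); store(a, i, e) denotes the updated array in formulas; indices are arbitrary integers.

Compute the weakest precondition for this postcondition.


Working backward. After the program, the postcondition 3*e < 9 ∧ e + tab[0] ≥ 3*data[s] + 2*w + 1 must hold; in canonical form it is 3*e < 9 ∧ tab[0] + e ≥ 3*data[s] + 2*w + 1.
Before s := tab[0] + w - 9: 3*e < 9 ∧ tab[0] + e ≥ 3*data[tab[0] + w - 9] + 2*w + 1
Before q := w + s + 7: 3*e < 9 ∧ tab[0] + e ≥ 3*data[tab[0] + w - 9] + 2*w + 1
Answer: WP = 3*e < 9 ∧ tab[0] + e ≥ 3*data[tab[0] + w - 9] + 2*w + 1


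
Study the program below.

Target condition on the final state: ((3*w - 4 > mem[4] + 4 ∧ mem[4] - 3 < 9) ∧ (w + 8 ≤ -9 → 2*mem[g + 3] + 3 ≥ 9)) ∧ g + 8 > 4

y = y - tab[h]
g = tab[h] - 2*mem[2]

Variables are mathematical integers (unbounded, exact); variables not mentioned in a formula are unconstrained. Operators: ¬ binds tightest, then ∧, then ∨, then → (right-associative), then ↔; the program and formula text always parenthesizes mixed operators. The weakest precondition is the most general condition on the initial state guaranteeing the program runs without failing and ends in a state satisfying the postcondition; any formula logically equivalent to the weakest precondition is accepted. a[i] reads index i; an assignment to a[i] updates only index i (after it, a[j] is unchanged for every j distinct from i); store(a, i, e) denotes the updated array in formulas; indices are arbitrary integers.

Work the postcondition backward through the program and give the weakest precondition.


Working backward. After the program, the postcondition ((3*w - 4 > mem[4] + 4 ∧ mem[4] - 3 < 9) ∧ (w + 8 ≤ -9 → 2*mem[g + 3] + 3 ≥ 9)) ∧ g + 8 > 4 must hold; in canonical form it is 3*w > mem[4] + 8 ∧ mem[4] < 12 ∧ (w ≤ -17 → 2*mem[g + 3] ≥ 6) ∧ g > -4.
Before g := tab[h] - 2*mem[2]: 3*w > mem[4] + 8 ∧ mem[4] < 12 ∧ (w ≤ -17 → 2*mem[-2*mem[2] + tab[h] + 3] ≥ 6) ∧ tab[h] > 2*mem[2] - 4
Before y := y - tab[h]: 3*w > mem[4] + 8 ∧ mem[4] < 12 ∧ (w ≤ -17 → 2*mem[-2*mem[2] + tab[h] + 3] ≥ 6) ∧ tab[h] > 2*mem[2] - 4
Answer: WP = 3*w > mem[4] + 8 ∧ mem[4] < 12 ∧ (w ≤ -17 → 2*mem[-2*mem[2] + tab[h] + 3] ≥ 6) ∧ tab[h] > 2*mem[2] - 4


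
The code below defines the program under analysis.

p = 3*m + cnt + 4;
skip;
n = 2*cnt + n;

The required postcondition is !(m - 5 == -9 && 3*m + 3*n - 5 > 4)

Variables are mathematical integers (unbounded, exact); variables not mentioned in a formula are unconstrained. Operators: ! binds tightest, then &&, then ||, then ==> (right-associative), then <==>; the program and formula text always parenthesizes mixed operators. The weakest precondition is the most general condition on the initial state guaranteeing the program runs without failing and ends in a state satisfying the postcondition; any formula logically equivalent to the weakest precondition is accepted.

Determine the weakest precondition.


Working backward. After the program, the postcondition !(m - 5 == -9 && 3*m + 3*n - 5 > 4) must hold; in canonical form it is !(m == -4 && 3*m + 3*n > 9).
Before n := 2*cnt + n: !(m == -4 && 6*cnt + 3*m + 3*n > 9)
Before skip: !(m == -4 && 6*cnt + 3*m + 3*n > 9)
Before p := 3*m + cnt + 4: !(m == -4 && 6*cnt + 3*m + 3*n > 9)
Answer: WP = !(m == -4 && 6*cnt + 3*m + 3*n > 9)


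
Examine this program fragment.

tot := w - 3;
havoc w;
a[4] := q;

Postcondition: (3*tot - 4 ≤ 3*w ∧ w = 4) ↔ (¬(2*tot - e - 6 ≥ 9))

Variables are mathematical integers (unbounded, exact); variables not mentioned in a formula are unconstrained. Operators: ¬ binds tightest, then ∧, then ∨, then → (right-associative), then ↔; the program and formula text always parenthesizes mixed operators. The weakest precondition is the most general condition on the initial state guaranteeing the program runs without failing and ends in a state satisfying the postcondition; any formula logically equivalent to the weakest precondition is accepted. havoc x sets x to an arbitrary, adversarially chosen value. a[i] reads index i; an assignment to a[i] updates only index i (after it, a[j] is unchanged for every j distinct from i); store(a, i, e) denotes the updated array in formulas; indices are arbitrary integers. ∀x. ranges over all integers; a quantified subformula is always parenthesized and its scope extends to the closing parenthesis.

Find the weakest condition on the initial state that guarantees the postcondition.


Working backward. After the program, the postcondition (3*tot - 4 ≤ 3*w ∧ w = 4) ↔ (¬(2*tot - e - 6 ≥ 9)) must hold; in canonical form it is (3*tot ≤ 3*w + 4 ∧ w = 4) ↔ (¬(2*tot ≥ e + 15)).
Before a[4] := q: (3*tot ≤ 3*w + 4 ∧ w = 4) ↔ (¬(2*tot ≥ e + 15))
Before havoc w: ∀w_1. ((3*tot ≤ 3*w_1 + 4 ∧ w_1 = 4) ↔ (¬(2*tot ≥ e + 15)))
Before tot := w - 3: ∀w_1. ((3*w ≤ 3*w_1 + 13 ∧ w_1 = 4) ↔ (¬(2*w ≥ e + 21)))
Answer: WP = ∀w_1. ((3*w ≤ 3*w_1 + 13 ∧ w_1 = 4) ↔ (¬(2*w ≥ e + 21)))


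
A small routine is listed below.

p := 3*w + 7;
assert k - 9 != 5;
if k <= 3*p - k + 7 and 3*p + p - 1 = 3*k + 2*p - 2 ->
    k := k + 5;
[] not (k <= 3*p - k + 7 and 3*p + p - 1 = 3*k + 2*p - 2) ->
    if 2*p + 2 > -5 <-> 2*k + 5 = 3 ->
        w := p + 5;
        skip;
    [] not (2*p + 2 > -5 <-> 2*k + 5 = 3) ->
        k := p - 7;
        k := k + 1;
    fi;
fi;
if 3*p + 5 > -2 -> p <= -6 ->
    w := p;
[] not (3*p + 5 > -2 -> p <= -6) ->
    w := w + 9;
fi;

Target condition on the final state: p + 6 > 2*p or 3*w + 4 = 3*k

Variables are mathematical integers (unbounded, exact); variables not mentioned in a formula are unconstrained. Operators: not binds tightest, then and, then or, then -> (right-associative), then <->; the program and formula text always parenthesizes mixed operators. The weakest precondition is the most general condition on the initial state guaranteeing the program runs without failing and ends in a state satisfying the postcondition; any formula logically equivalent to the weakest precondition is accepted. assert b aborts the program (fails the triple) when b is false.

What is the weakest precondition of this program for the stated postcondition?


Working backward. After the program, the postcondition p + 6 > 2*p or 3*w + 4 = 3*k must hold; in canonical form it is p < 6 or 3*w = 3*k - 4.
Then branch requires p < 6 or 3*p = 3*k - 4; else branch requires p < 6 or 3*w = 3*k - 31.
Before the if: ((3*p > -7 -> p <= -6) -> (p < 6 or 3*p = 3*k - 4)) and ((not (3*p > -7 -> p <= -6)) -> (p < 6 or 3*w = 3*k - 31))
Then branch requires ((3*p > -7 -> p <= -6) -> (p < 6 or 3*p = 3*k + 11)) and ((not (3*p > -7 -> p <= -6)) -> (p < 6 or 3*w = 3*k - 16)); else branch requires ((2*p > -7 <-> 2*k = -2) -> (((3*p > -7 -> p <= -6) -> (p < 6 or 3*p = 3*k - 4)) and ((not (3*p > -7 -> p <= -6)) -> (p < 6 or 3*p = 3*k - 46)))) and ((not (2*p > -7 <-> 2*k = -2)) -> (((3*p > -7 -> p <= -6) -> p < 6) and ((not (3*p > -7 -> p <= -6)) -> (p < 6 or 3*w = 3*p - 49)))).
Before the if: ((2*k <= 3*p + 7 and 2*p = 3*k - 1) -> (((3*p > -7 -> p <= -6) -> (p < 6 or 3*p = 3*k + 11)) and ((not (3*p > -7 -> p <= -6)) -> (p < 6 or 3*w = 3*k - 16)))) and ((not (2*k <= 3*p + 7 and 2*p = 3*k - 1)) -> (((2*p > -7 <-> 2*k = -2) -> (((3*p > -7 -> p <= -6) -> (p < 6 or 3*p = 3*k - 4)) and ((not (3*p > -7 -> p <= -6)) -> (p < 6 or 3*p = 3*k - 46)))) and ((not (2*p > -7 <-> 2*k = -2)) -> (((3*p > -7 -> p <= -6) -> p < 6) and ((not (3*p > -7 -> p <= -6)) -> (p < 6 or 3*w = 3*p - 49))))))
Before assert k - 9 != 5: k != 14 and ((2*k <= 3*p + 7 and 2*p = 3*k - 1) -> (((3*p > -7 -> p <= -6) -> (p < 6 or 3*p = 3*k + 11)) and ((not (3*p > -7 -> p <= -6)) -> (p < 6 or 3*w = 3*k - 16)))) and ((not (2*k <= 3*p + 7 and 2*p = 3*k - 1)) -> (((2*p > -7 <-> 2*k = -2) -> (((3*p > -7 -> p <= -6) -> (p < 6 or 3*p = 3*k - 4)) and ((not (3*p > -7 -> p <= -6)) -> (p < 6 or 3*p = 3*k - 46)))) and ((not (2*p > -7 <-> 2*k = -2)) -> (((3*p > -7 -> p <= -6) -> p < 6) and ((not (3*p > -7 -> p <= -6)) -> (p < 6 or 3*w = 3*p - 49))))))
Before p := 3*w + 7: k != 14 and ((2*k <= 9*w + 28 and 6*w = 3*k - 15) -> (((9*w > -28 -> 3*w <= -13) -> (3*w < -1 or 9*w = 3*k - 10)) and ((not (9*w > -28 -> 3*w <= -13)) -> (3*w < -1 or 3*w = 3*k - 16)))) and ((not (2*k <= 9*w + 28 and 6*w = 3*k - 15)) -> (((6*w > -21 <-> 2*k = -2) -> (((9*w > -28 -> 3*w <= -13) -> (3*w < -1 or 9*w = 3*k - 25)) and ((not (9*w > -28 -> 3*w <= -13)) -> (3*w < -1 or 9*w = 3*k - 67)))) and ((not (6*w > -21 <-> 2*k = -2)) -> (((9*w > -28 -> 3*w <= -13) -> 3*w < -1) and ((not (9*w > -28 -> 3*w <= -13)) -> (3*w < -1 or 6*w = 28))))))
Answer: WP = k != 14 and ((2*k <= 9*w + 28 and 6*w = 3*k - 15) -> (((9*w > -28 -> 3*w <= -13) -> (3*w < -1 or 9*w = 3*k - 10)) and ((not (9*w > -28 -> 3*w <= -13)) -> (3*w < -1 or 3*w = 3*k - 16)))) and ((not (2*k <= 9*w + 28 and 6*w = 3*k - 15)) -> (((6*w > -21 <-> 2*k = -2) -> (((9*w > -28 -> 3*w <= -13) -> (3*w < -1 or 9*w = 3*k - 25)) and ((not (9*w > -28 -> 3*w <= -13)) -> (3*w < -1 or 9*w = 3*k - 67)))) and ((not (6*w > -21 <-> 2*k = -2)) -> (((9*w > -28 -> 3*w <= -13) -> 3*w < -1) and ((not (9*w > -28 -> 3*w <= -13)) -> (3*w < -1 or 6*w = 28))))))
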